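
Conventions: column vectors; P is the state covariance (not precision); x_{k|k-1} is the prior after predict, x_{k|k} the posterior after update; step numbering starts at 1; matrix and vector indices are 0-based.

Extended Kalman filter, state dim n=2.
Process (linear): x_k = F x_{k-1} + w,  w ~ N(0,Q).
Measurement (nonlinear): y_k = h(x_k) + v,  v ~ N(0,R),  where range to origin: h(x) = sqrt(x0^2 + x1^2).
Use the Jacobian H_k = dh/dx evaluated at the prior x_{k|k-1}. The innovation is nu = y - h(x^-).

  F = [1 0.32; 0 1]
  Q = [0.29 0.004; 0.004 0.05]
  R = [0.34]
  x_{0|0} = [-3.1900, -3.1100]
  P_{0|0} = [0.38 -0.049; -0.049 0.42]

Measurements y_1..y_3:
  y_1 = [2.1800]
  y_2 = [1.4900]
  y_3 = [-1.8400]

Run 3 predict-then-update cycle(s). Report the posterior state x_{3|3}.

x_post = [0.2187, -0.3830]

step 1: x^-=[-4.1852, -3.1100]  P^-=[0.6816 0.0894; 0.0894 0.4700]  H_jac=[-0.8027 -0.5964]  S=[1.0320]  K=[-0.5819; -0.3412]  nu=[-3.0342]  x^+=[-2.4197, -2.0748]  P^+=[0.3323 -0.1155; -0.1155 0.3499]
step 2: x^-=[-3.0837, -2.0748]  P^-=[0.5842 0.0005; 0.0005 0.3999]  H_jac=[-0.8297 -0.5582]  S=[0.8672]  K=[-0.5592; -0.2579]  nu=[-2.2267]  x^+=[-1.8384, -1.5006]  P^+=[0.3130 -0.1246; -0.1246 0.3422]
step 3: x^-=[-2.3186, -1.5006]  P^-=[0.5583 -0.0111; -0.0111 0.3922]  H_jac=[-0.8395 -0.5433]  S=[0.8392]  K=[-0.5514; -0.2429]  nu=[-4.6018]  x^+=[0.2187, -0.3830]  P^+=[0.3032 -0.1234; -0.1234 0.3427]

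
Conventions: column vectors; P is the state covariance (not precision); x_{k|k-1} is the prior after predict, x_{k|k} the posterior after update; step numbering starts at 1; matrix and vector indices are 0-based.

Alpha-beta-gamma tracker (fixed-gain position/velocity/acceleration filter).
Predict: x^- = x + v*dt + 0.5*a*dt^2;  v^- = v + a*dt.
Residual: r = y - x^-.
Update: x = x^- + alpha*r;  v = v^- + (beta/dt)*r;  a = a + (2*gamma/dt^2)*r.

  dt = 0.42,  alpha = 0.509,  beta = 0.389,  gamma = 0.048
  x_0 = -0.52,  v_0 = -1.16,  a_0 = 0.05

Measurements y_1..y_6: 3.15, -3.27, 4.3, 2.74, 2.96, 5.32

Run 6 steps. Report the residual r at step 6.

step 1: x_pred=-1.0028  r=4.1528  x^+=1.1110  v^+=2.7073  a^+=2.3100
step 2: x_pred=2.4518  r=-5.7218  x^+=-0.4606  v^+=-1.6220  a^+=-0.8039
step 3: x_pred=-1.2127  r=5.5127  x^+=1.5932  v^+=3.1462  a^+=2.1963
step 4: x_pred=3.1084  r=-0.3684  x^+=2.9209  v^+=3.7275  a^+=1.9958
step 5: x_pred=4.6624  r=-1.7024  x^+=3.7959  v^+=2.9889  a^+=1.0693
step 6: x_pred=5.1456  r=0.1744  x^+=5.2343  v^+=3.5996  a^+=1.1642

resid = 0.1744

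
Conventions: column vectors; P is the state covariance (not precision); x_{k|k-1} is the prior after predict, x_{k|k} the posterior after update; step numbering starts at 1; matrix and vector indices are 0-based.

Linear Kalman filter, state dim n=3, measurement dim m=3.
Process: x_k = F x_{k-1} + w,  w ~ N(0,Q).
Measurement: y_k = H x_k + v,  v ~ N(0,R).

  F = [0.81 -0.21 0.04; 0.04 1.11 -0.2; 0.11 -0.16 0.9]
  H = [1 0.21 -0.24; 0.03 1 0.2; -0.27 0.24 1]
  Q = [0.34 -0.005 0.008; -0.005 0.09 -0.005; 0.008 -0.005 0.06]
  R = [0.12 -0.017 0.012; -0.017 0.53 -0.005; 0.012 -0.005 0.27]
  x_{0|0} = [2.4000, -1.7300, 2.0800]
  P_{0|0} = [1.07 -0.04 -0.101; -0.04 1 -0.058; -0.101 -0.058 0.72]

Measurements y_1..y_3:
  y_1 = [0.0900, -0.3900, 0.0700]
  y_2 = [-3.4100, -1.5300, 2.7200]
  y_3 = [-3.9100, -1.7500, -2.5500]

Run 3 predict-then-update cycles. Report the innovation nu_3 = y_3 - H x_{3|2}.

step 1: x^-=[2.3905, -2.2403, 2.4128]  P^-=[1.0953 -0.2336 0.1062; -0.2336 1.3764 -0.3733; 0.1062 -0.3733 0.6799]  S=[1.2037 0.1316 -0.3641; 0.1316 1.7725 0.1200; -0.3641 0.1200 0.9027]  K=[0.9021 -0.1761 0.1153; 0.0200 0.7335 -0.0672; 0.1183 -0.1879 0.6948]  nu=[-1.2510, 1.2960, -1.1597]  x^+=[0.9001, -1.2366, 1.2154]  P^+=[0.1712 -0.1388 0.1224; -0.1388 0.4252 -0.1611; 0.1224 -0.1611 0.2617]
step 2: x^-=[1.0374, -1.5797, 1.3908]  P^-=[0.5293 -0.2578 0.1894; -0.2578 0.6818 -0.3073; 0.1894 -0.3073 0.3604]  S=[0.5319 -0.0374 -0.0755; -0.0374 1.0906 -0.0324; -0.0755 -0.0324 0.4919]  K=[0.8085 -0.1570 0.0824; -0.0552 0.5562 -0.1224; 0.1276 -0.1917 0.4857]  nu=[-3.7819, -0.2595, 1.9885]  x^+=[-1.8158, -1.7585, 1.9240]  P^+=[0.1511 -0.1225 0.1029; -0.1225 0.3298 -0.1487; 0.1029 -0.1487 0.1971]
step 3: x^-=[-1.0245, -2.4094, 1.8132]  P^-=[0.5048 -0.2170 0.1629; -0.2170 0.5579 -0.2644; 0.1629 -0.2644 0.2975]  S=[0.5239 -0.0336 -0.0742; -0.0336 0.9834 -0.0397; -0.0742 -0.0397 0.4496]  K=[0.8018 -0.1422 0.0631; -0.0551 0.5000 -0.1249; 0.1173 -0.1822 0.4259]  nu=[-1.9443, 0.3275, -4.0616]  x^+=[-2.8863, -1.6312, -0.2042]  P^+=[0.1455 -0.1124 0.0936; -0.1124 0.2977 -0.1387; 0.0936 -0.1387 0.1759]

innov = [-1.9443, 0.3275, -4.0616]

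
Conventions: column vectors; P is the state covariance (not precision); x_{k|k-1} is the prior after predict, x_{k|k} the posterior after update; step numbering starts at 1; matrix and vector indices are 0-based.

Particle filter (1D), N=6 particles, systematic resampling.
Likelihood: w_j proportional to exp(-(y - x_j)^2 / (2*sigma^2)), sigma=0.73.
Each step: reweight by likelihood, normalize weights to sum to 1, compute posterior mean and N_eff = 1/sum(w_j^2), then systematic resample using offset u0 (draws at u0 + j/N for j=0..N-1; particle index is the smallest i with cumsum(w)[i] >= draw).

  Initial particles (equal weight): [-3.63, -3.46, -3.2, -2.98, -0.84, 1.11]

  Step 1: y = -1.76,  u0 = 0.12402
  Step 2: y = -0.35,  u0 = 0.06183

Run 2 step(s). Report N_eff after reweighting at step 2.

N_eff = 3.0088

step 1: w=[0.0397, 0.0702, 0.1509, 0.2614, 0.4774, 0.0005]  mean=-2.0492  Neff=3.0725  idx=[2, 3, 3, 4, 4, 4]
step 2: w=[0.0002, 0.0006, 0.0006, 0.3328, 0.3328, 0.3328]  mean=-0.8432  Neff=3.0088  idx=[3, 3, 4, 4, 5, 5]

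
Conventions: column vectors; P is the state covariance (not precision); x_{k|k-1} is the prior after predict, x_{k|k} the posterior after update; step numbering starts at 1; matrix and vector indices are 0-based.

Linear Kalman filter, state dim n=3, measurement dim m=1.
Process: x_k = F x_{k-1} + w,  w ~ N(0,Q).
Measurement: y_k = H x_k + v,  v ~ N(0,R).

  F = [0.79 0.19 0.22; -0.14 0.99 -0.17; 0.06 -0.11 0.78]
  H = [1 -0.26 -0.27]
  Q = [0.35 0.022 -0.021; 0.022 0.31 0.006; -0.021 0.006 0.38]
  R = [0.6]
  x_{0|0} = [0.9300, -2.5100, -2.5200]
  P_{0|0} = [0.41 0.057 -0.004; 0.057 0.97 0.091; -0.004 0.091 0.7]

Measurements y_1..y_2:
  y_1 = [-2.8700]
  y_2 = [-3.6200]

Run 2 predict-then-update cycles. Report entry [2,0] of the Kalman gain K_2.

K[2,0] = 0.0047

step 1: x^-=[-0.2966, -2.1867, -1.6337]  P^-=[0.6981 0.1935 0.1027; 0.1935 1.2423 -0.1192; 0.1027 -0.1192 0.8024]  S=[1.2677]  K=[0.4891; -0.0767; -0.0654]  nu=[-3.5830]  x^+=[-2.0491, -1.9117, -1.3994]  P^+=[0.3948 0.2411 0.1433; 0.2411 1.2349 -0.1255; 0.1433 -0.1255 0.7969]
step 2: x^-=[-2.2899, -1.3678, -1.0042]  P^-=[0.7913 0.3160 0.1651; 0.3160 1.5333 -0.3358; 0.1651 -0.3358 0.9130]  S=[1.2609]  K=[0.5270; 0.0064; 0.0047]  nu=[-1.9569]  x^+=[-3.3212, -1.3803, -1.0133]  P^+=[0.4410 0.3118 0.1620; 0.3118 1.5333 -0.3359; 0.1620 -0.3359 0.9130]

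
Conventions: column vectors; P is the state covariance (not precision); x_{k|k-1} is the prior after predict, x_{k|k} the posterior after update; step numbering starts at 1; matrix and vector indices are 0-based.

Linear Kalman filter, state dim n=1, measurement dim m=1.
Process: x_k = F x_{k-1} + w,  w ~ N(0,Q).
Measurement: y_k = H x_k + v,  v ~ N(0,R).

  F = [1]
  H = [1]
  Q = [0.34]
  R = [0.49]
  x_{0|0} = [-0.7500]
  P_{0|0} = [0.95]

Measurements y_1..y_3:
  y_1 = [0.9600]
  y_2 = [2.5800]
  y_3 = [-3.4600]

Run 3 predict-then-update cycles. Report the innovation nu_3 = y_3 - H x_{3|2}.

step 1: x^-=[-0.7500]  P^-=[1.2900]  S=[1.7800]  K=[0.7247]  nu=[1.7100]  x^+=[0.4893]  P^+=[0.3551]
step 2: x^-=[0.4893]  P^-=[0.6951]  S=[1.1851]  K=[0.5865]  nu=[2.0907]  x^+=[1.7156]  P^+=[0.2874]
step 3: x^-=[1.7156]  P^-=[0.6274]  S=[1.1174]  K=[0.5615]  nu=[-5.1756]  x^+=[-1.1904]  P^+=[0.2751]

innov = [-5.1756]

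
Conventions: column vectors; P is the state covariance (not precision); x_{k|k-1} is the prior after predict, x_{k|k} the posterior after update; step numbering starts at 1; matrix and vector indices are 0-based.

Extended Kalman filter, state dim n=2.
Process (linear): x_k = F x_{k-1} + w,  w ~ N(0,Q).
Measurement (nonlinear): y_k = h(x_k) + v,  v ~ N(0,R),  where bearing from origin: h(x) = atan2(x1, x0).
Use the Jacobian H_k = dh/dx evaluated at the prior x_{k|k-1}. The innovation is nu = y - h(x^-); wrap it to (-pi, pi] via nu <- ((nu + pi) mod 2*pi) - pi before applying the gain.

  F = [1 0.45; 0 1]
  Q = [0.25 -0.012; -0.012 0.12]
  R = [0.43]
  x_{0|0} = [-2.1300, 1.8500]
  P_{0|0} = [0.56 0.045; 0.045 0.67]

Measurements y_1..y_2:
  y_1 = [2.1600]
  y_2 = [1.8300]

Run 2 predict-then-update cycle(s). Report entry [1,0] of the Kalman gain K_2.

step 1: x^-=[-1.2975, 1.8500]  P^-=[0.9862 0.3345; 0.3345 0.7900]  H_jac=[-0.3623 -0.2541]  S=[0.6721]  K=[-0.6581; -0.4790]  nu=[-0.0224]  x^+=[-1.2827, 1.8607]  P^+=[0.6951 0.1226; 0.1226 0.6358]
step 2: x^-=[-0.4454, 1.8607]  P^-=[1.1842 0.3967; 0.3967 0.7558]  H_jac=[-0.5083 -0.1217]  S=[0.7962]  K=[-0.8166; -0.3688]  nu=[0.0243]  x^+=[-0.4652, 1.8518]  P^+=[0.6532 0.1570; 0.1570 0.6475]

K[1,0] = -0.3688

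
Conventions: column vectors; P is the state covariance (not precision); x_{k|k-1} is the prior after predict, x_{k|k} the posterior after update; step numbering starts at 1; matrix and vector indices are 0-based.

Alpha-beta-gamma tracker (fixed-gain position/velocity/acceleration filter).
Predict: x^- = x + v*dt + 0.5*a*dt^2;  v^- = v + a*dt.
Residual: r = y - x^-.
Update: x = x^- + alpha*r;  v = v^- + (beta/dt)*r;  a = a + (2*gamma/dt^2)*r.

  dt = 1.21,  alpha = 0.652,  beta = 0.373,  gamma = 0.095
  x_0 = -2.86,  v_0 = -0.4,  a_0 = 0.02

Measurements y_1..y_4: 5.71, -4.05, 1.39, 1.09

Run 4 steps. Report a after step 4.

step 1: x_pred=-3.3294  r=9.0394  x^+=2.5643  v^+=2.4107  a^+=1.1931
step 2: x_pred=6.3546  r=-10.4046  x^+=-0.4292  v^+=0.6469  a^+=-0.1572
step 3: x_pred=0.2385  r=1.1515  x^+=0.9893  v^+=0.8117  a^+=-0.0077
step 4: x_pred=1.9658  r=-0.8758  x^+=1.3948  v^+=0.5324  a^+=-0.1214

a_post = -0.1214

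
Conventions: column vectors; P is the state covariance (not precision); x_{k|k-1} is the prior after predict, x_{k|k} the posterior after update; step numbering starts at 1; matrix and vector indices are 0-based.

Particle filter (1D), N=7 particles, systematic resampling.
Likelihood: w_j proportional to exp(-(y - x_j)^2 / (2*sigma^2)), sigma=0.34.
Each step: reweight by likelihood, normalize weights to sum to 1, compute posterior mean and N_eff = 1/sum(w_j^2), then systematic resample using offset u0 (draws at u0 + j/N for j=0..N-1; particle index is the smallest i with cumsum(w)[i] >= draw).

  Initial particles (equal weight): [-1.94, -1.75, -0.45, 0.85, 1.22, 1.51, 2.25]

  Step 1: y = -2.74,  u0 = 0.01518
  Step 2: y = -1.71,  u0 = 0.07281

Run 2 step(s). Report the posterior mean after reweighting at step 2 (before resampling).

post_mean = -1.9073

step 1: w=[0.8132, 0.1868, 0.0000, 0.0000, 0.0000, 0.0000, 0.0000]  mean=-1.9045  Neff=1.4364  idx=[0, 0, 0, 0, 0, 0, 1]
step 2: w=[0.1380, 0.1380, 0.1380, 0.1380, 0.1380, 0.1380, 0.1722]  mean=-1.9073  Neff=6.9510  idx=[0, 1, 2, 3, 4, 5, 6]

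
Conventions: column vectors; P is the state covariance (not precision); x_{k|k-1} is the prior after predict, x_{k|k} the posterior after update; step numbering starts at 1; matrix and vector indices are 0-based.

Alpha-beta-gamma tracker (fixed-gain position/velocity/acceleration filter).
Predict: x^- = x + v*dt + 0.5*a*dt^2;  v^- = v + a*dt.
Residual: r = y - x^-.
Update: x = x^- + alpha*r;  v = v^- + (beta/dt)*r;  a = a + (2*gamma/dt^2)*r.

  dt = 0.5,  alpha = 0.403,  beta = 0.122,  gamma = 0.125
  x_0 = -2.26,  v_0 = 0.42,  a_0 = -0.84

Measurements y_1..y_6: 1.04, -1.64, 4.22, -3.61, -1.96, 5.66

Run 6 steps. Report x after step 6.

x_post = 2.5538

step 1: x_pred=-2.1550  r=3.1950  x^+=-0.8674  v^+=0.7796  a^+=2.3550
step 2: x_pred=-0.1832  r=-1.4567  x^+=-0.7703  v^+=1.6016  a^+=0.8982
step 3: x_pred=0.1428  r=4.0772  x^+=1.7859  v^+=3.0456  a^+=4.9755
step 4: x_pred=3.9306  r=-7.5406  x^+=0.8918  v^+=3.6934  a^+=-2.5652
step 5: x_pred=2.4178  r=-4.3778  x^+=0.6536  v^+=1.3427  a^+=-6.9430
step 6: x_pred=0.4570  r=5.2030  x^+=2.5538  v^+=-0.8593  a^+=-1.7400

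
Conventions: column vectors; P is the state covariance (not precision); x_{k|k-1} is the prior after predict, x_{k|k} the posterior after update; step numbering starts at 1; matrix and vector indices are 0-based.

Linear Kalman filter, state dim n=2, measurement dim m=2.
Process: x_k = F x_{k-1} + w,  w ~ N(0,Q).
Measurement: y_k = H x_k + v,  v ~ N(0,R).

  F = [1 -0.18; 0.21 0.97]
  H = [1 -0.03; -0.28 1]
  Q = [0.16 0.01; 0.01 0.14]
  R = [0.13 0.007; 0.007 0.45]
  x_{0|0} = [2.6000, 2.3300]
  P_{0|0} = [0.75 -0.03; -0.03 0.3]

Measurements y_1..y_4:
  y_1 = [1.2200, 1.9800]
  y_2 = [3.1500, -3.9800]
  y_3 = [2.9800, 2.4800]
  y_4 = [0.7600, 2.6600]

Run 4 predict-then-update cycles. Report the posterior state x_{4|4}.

step 1: x^-=[2.1806, 2.8061]  P^-=[0.9305 0.0872; 0.0872 0.4431]  S=[1.0557 -0.1790; -0.1790 0.9173]  K=[0.8759 -0.0182; 0.1524 0.4862]  nu=[-0.8764, -0.2155]  x^+=[1.4169, 2.5678]  P^+=[0.1146 0.0301; 0.0301 0.2283]
step 2: x^-=[0.9547, 2.7883]  P^-=[0.2712 0.0222; 0.0222 0.3721]  S=[0.4002 -0.0577; -0.0577 0.8309]  K=[0.6734 -0.0179; 0.0921 0.4467]  nu=[2.2790, -6.5010]  x^+=[2.6057, 0.0940]  P^+=[0.0881 0.0213; 0.0213 0.2076]
step 3: x^-=[2.5887, 0.6384]  P^-=[0.2471 0.0121; 0.0121 0.3479]  S=[0.3767 -0.0604; -0.0604 0.8105]  K=[0.6515 -0.0219; 0.0735 0.4306]  nu=[0.4104, 2.5665]  x^+=[2.8000, 1.7736]  P^+=[0.0851 0.0186; 0.0186 0.1995]
step 4: x^-=[2.4808, 2.3084]  P^-=[0.2449 0.0103; 0.0103 0.3390]  S=[0.3746 -0.0613; -0.0613 0.8024]  K=[0.6492 -0.0230; 0.0699 0.4242]  nu=[-1.6515, 1.0463]  x^+=[1.3846, 2.6368]  P^+=[0.0848 0.0179; 0.0179 0.1964]

x_post = [1.3846, 2.6368]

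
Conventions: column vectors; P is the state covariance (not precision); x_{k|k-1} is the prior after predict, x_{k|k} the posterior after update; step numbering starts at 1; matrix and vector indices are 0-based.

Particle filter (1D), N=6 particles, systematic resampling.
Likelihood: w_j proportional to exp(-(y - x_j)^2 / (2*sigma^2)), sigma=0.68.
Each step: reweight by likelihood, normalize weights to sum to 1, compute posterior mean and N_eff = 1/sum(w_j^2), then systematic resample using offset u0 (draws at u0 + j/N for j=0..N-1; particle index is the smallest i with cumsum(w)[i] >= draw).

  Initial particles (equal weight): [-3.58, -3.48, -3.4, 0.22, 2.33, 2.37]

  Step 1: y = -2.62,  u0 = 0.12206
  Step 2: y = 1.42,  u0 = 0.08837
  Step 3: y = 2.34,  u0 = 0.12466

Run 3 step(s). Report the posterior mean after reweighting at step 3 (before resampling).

post_mean = -3.4055

step 1: w=[0.2762, 0.3362, 0.3875, 0.0001, 0.0000, 0.0000]  mean=-3.4762  Neff=2.9458  idx=[0, 1, 1, 2, 2, 2]
step 2: w=[0.0369, 0.1076, 0.1076, 0.2493, 0.2493, 0.2493]  mean=-3.4238  Neff=4.7392  idx=[1, 3, 3, 4, 5, 5]
step 3: w=[0.0685, 0.1863, 0.1863, 0.1863, 0.1863, 0.1863]  mean=-3.4055  Neff=5.6110  idx=[1, 2, 3, 3, 4, 5]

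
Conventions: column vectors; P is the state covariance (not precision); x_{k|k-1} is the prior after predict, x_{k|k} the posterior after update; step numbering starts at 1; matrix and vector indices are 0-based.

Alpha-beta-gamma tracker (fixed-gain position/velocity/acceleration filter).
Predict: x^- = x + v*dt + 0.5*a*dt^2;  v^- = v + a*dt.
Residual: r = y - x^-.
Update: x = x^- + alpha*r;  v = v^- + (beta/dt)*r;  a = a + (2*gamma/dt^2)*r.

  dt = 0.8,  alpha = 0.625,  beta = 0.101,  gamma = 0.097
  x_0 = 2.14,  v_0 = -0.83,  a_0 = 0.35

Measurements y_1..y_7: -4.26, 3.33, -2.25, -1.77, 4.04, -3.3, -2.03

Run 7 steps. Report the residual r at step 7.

resid = -1.9731

step 1: x_pred=1.5880  r=-5.8480  x^+=-2.0670  v^+=-1.2883  a^+=-1.4227
step 2: x_pred=-3.5529  r=6.8829  x^+=0.7489  v^+=-1.5575  a^+=0.6637
step 3: x_pred=-0.2847  r=-1.9653  x^+=-1.5130  v^+=-1.2746  a^+=0.0680
step 4: x_pred=-2.5110  r=0.7410  x^+=-2.0479  v^+=-1.1267  a^+=0.2926
step 5: x_pred=-2.8556  r=6.8956  x^+=1.4541  v^+=-0.0221  a^+=2.3828
step 6: x_pred=2.1990  r=-5.4990  x^+=-1.2379  v^+=1.1899  a^+=0.7159
step 7: x_pred=-0.0569  r=-1.9731  x^+=-1.2901  v^+=1.5136  a^+=0.1178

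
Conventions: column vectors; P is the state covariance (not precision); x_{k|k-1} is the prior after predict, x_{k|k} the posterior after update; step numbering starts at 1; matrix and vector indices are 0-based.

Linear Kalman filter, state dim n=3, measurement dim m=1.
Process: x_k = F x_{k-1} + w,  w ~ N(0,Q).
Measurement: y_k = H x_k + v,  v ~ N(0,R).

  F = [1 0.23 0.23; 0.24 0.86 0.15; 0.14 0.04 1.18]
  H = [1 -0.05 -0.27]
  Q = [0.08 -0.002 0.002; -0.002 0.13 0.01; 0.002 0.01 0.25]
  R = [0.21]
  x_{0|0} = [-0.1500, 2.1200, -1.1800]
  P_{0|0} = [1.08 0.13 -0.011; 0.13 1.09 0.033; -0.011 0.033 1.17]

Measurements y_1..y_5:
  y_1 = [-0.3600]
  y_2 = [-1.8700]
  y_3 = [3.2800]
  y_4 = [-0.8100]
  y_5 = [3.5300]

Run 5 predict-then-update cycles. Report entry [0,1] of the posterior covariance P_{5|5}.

P_post[0,1] = 0.4869

step 1: x^-=[0.0662, 1.6102, -1.3286]  P^-=[1.3378 0.6376 0.4861; 0.6376 1.0861 0.3381; 0.4861 0.3381 1.9030]  S=[1.3721]  K=[0.8561; 0.3585; -0.0325]  nu=[-0.7044]  x^+=[-0.5368, 1.3576, -1.3057]  P^+=[0.3322 0.2164 0.5243; 0.2164 0.9097 0.3541; 0.5243 0.3541 1.9015]
step 2: x^-=[-0.5249, 0.8429, -1.5616]  P^-=[0.9390 0.7111 1.3235; 0.7111 1.0832 0.9381; 1.3235 0.9381 3.1147]  S=[0.6184]  K=[0.8832; 0.6528; 0.7044]  nu=[-1.7246]  x^+=[-2.0481, -0.2830, -2.7764]  P^+=[0.4567 0.3546 0.9387; 0.3546 0.8196 0.6537; 0.9387 0.6537 2.8079]
step 3: x^-=[-2.7518, -1.1514, -3.5742]  P^-=[1.3927 1.0356 2.1825; 1.0356 1.2083 1.5495; 2.1825 1.5495 4.5458]  S=[0.6968]  K=[1.0787; 0.7991; 1.2596]  nu=[5.0092]  x^+=[2.6514, 2.8515, 2.7353]  P^+=[0.5819 0.4350 1.2358; 0.4350 0.7633 0.8482; 1.2358 0.8482 3.4402]
step 4: x^-=[3.9364, 3.4990, 3.7129]  P^-=[1.7426 1.2561 2.7916; 1.2561 1.2929 1.9630; 2.7916 1.9630 5.5461]  S=[0.7801]  K=[1.1872; 0.8479; 1.5332]  nu=[-3.5690]  x^+=[-0.3005, 0.4729, -1.7591]  P^+=[0.6432 0.4709 1.3717; 0.4709 0.7321 0.9490; 1.3717 0.9490 3.7123]
step 5: x^-=[-0.5963, 0.0707, -2.0989]  P^-=[1.9063 1.3581 3.0694; 1.3581 1.3300 2.1611; 3.0694 2.1611 5.9809]  S=[0.8207]  K=[1.2302; 0.8628; 1.6407]  nu=[3.5632]  x^+=[3.7873, 3.1451, 3.7471]  P^+=[0.6642 0.4869 1.4129; 0.4869 0.7190 0.9993; 1.4129 0.9993 3.7717]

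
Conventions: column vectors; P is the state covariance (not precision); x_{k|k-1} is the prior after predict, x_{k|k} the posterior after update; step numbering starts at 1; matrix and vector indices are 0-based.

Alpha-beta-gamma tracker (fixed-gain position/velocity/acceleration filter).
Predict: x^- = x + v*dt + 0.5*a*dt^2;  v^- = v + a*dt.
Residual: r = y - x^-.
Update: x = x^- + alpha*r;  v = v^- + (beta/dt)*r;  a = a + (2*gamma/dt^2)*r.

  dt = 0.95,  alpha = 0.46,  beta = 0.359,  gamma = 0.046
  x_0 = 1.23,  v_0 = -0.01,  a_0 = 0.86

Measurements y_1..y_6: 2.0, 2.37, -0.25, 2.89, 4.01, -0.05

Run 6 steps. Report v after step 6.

v_post = -0.4903

step 1: x_pred=1.6086  r=0.3914  x^+=1.7886  v^+=0.9549  a^+=0.8999
step 2: x_pred=3.1019  r=-0.7319  x^+=2.7652  v^+=1.5332  a^+=0.8253
step 3: x_pred=4.5942  r=-4.8442  x^+=2.3659  v^+=0.4867  a^+=0.3315
step 4: x_pred=2.9778  r=-0.0878  x^+=2.9374  v^+=0.7684  a^+=0.3225
step 5: x_pred=3.8129  r=0.1971  x^+=3.9036  v^+=1.1493  a^+=0.3426
step 6: x_pred=5.1500  r=-5.2000  x^+=2.7580  v^+=-0.4903  a^+=-0.1875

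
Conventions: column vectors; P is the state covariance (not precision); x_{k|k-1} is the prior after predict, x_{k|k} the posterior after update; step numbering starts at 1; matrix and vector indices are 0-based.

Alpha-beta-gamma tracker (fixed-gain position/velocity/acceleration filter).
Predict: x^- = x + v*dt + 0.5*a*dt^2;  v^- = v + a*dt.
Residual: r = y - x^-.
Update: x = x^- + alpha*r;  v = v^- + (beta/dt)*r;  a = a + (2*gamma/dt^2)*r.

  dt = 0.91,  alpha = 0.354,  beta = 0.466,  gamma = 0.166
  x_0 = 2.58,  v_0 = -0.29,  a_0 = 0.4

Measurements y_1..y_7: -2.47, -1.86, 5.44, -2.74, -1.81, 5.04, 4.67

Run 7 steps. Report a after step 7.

step 1: x_pred=2.4817  r=-4.9517  x^+=0.7288  v^+=-2.4617  a^+=-1.5852
step 2: x_pred=-2.1677  r=0.3077  x^+=-2.0588  v^+=-3.7467  a^+=-1.4619
step 3: x_pred=-6.0736  r=11.5136  x^+=-1.9978  v^+=0.8190  a^+=3.1541
step 4: x_pred=0.0535  r=-2.7935  x^+=-0.9354  v^+=2.2587  a^+=2.0342
step 5: x_pred=1.9623  r=-3.7723  x^+=0.6269  v^+=2.1781  a^+=0.5218
step 6: x_pred=2.8250  r=2.2150  x^+=3.6091  v^+=3.7872  a^+=1.4098
step 7: x_pred=7.6392  r=-2.9692  x^+=6.5881  v^+=3.5497  a^+=0.2194

a_post = 0.2194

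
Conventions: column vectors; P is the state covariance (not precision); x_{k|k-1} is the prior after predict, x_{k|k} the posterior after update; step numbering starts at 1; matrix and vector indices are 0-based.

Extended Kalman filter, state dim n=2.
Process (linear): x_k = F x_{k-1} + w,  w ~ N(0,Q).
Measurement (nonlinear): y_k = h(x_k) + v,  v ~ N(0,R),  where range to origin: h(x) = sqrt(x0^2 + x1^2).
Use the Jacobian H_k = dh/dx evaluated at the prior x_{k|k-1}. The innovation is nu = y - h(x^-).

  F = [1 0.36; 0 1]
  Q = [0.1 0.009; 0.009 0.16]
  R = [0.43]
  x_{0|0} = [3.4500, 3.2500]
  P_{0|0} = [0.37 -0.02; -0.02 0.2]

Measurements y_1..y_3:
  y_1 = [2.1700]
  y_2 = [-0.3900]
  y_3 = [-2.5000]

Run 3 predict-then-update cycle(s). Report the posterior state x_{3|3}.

step 1: x^-=[4.6200, 3.2500]  P^-=[0.4815 0.0610; 0.0610 0.3600]  H_jac=[0.8179 0.5754]  S=[0.9287]  K=[0.4619; 0.2768]  nu=[-3.4786]  x^+=[3.0134, 2.2873]  P^+=[0.2834 -0.0577; -0.0577 0.2889]
step 2: x^-=[3.8368, 2.2873]  P^-=[0.3793 0.0553; 0.0553 0.4489]  H_jac=[0.8590 0.5121]  S=[0.8762]  K=[0.4042; 0.3165]  nu=[-4.8568]  x^+=[1.8739, 0.7500]  P^+=[0.2362 -0.0568; -0.0568 0.3611]
step 3: x^-=[2.1439, 0.7500]  P^-=[0.3421 0.0822; 0.0822 0.5211]  H_jac=[0.9439 0.3302]  S=[0.8428]  K=[0.4153; 0.2962]  nu=[-4.7712]  x^+=[0.1623, -0.6632]  P^+=[0.1967 -0.0215; -0.0215 0.4471]

x_post = [0.1623, -0.6632]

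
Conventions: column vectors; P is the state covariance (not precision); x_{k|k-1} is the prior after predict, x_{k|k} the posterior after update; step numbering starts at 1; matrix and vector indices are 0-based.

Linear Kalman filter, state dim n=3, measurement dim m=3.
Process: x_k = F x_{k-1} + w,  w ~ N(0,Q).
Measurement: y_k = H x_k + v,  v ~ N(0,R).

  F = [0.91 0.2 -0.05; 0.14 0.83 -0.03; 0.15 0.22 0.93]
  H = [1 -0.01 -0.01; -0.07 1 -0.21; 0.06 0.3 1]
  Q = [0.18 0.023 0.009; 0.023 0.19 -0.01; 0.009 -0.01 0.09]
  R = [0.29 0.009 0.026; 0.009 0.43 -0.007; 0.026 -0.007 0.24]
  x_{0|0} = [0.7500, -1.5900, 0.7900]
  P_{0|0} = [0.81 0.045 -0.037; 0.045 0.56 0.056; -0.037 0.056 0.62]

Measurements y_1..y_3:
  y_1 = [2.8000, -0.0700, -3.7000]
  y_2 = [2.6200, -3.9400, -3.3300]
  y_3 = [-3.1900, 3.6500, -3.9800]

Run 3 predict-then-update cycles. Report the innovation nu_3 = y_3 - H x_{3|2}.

step 1: x^-=[0.3250, -1.2384, 0.4974]  P^-=[0.8933 0.2539 0.1045; 0.2539 0.6002 0.1372; 0.1045 0.1372 0.6871]  S=[1.1763 0.1731 0.2496; 0.1731 0.9748 0.1548; 0.2496 0.1548 1.0883]  K=[0.7427 0.0357 0.0399; 0.0884 0.5187 0.2114; -0.0501 -0.1176 0.7031]  nu=[2.4676, 1.2956, -3.8454]  x^+=[2.0506, -1.1612, -2.4823]  P^+=[0.2172 0.0378 0.0042; 0.0378 0.2210 -0.0192; 0.0042 -0.0192 0.1738]
step 2: x^-=[1.7579, -0.6022, -2.2564]  P^-=[0.3829 0.1180 0.0492; 0.1180 0.3563 0.0218; 0.0492 0.0218 0.2517]  S=[0.6696 0.0868 0.1296; 0.0868 0.7751 0.0664; 0.1296 0.0664 0.5484]  K=[0.5527 0.0372 0.0610; 0.0819 0.4188 0.1775; -0.0144 -0.0849 0.4900]  nu=[0.8335, -3.6886, -0.9984]  x^+=[2.0203, -2.2559, -2.4446]  P^+=[0.1626 0.0338 0.0089; 0.0338 0.1790 -0.0139; 0.0089 -0.0139 0.1215]
step 3: x^-=[1.5095, -1.5162, -2.4668]  P^-=[0.3339 0.1004 0.0462; 0.1004 0.3251 0.0184; 0.0462 0.0184 0.2064]  S=[0.6210 0.0735 0.1190; 0.0735 0.7454 0.0631; 0.1190 0.0631 0.4971]  K=[0.5188 0.0337 0.0654; 0.0751 0.3991 0.1767; -0.0052 -0.0748 0.4426]  nu=[-4.7393, 4.7539, -1.1489]  x^+=[-0.8642, -0.1778, -3.3061]  P^+=[0.1529 0.0316 0.0103; 0.0316 0.1708 -0.0116; 0.0103 -0.0116 0.1095]

innov = [-4.7393, 4.7539, -1.1489]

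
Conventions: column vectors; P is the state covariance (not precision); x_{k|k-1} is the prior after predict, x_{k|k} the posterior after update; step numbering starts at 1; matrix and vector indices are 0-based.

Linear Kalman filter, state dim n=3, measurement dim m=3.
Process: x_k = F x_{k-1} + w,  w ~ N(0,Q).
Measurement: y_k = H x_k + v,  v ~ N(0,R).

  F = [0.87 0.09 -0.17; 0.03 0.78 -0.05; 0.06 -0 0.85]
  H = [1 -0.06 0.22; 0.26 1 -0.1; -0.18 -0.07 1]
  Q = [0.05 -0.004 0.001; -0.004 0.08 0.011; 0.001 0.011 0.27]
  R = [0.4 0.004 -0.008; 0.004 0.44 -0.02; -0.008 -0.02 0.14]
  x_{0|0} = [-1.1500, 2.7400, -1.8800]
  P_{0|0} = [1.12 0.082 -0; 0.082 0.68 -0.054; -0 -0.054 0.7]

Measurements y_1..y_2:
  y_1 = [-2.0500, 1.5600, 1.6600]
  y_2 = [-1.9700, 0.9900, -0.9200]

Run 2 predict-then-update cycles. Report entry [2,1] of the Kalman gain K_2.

K[2,1] = 0.0334

step 1: x^-=[-0.4343, 2.1967, -1.6670]  P^-=[0.9380 0.1422 -0.0454; 0.1422 0.5045 -0.0487; -0.0454 -0.0487 0.7798]  S=[1.3418 0.3313 -0.0515; 0.3313 1.1018 -0.2670; -0.0515 -0.2670 0.9794]  K=[0.6494 0.1199 -0.1620; -0.0514 0.5178 0.0266; 0.1183 0.0386 0.8248]  nu=[-1.1172, -0.6905, 3.4026]  x^+=[-1.7940, 1.9870, 0.9805]  P^+=[0.2577 -0.0068 0.0156; -0.0068 0.2297 0.0086; 0.0156 0.0086 0.1172]
step 2: x^-=[-1.5486, 1.4470, 0.7258]  P^-=[0.2443 0.0133 0.0095; 0.0133 0.2193 0.0122; 0.0095 0.0122 0.3572]  S=[0.6647 0.0619 0.0350; 0.0619 0.6833 -0.0702; 0.0350 -0.0702 0.5014]  K=[0.3677 0.0688 -0.0866; -0.0286 0.3305 0.0373; 0.0912 0.0334 0.7056]  nu=[-0.4942, 0.0182, -1.8233]  x^+=[-1.5712, 1.3992, -0.6052]  P^+=[0.1457 -0.0035 0.0096; -0.0035 0.1463 0.0085; 0.0096 0.0085 0.0997]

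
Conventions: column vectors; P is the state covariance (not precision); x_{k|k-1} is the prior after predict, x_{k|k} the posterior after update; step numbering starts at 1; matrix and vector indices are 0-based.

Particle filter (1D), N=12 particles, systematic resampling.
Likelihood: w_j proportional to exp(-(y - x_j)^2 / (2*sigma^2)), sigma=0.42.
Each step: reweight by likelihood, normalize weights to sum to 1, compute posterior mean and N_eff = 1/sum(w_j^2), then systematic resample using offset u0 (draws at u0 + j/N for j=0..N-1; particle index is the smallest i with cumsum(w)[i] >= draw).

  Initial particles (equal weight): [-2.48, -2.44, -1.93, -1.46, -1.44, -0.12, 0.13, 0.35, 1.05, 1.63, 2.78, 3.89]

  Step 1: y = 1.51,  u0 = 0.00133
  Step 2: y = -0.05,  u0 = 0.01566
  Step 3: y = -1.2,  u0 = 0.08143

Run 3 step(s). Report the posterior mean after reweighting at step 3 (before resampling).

post_mean = 0.1300

step 1: w=[0.0000, 0.0000, 0.0000, 0.0000, 0.0000, 0.0003, 0.0029, 0.0143, 0.3550, 0.6208, 0.0067, 0.0000]  mean=1.4085  Neff=1.9544  idx=[6, 8, 8, 8, 8, 9, 9, 9, 9, 9, 9, 9]
step 2: w=[0.8736, 0.0310, 0.0310, 0.0310, 0.0310, 0.0003, 0.0003, 0.0003, 0.0003, 0.0003, 0.0003, 0.0003]  mean=0.2475  Neff=1.3036  idx=[0, 0, 0, 0, 0, 0, 0, 0, 0, 0, 0, 2]
step 3: w=[0.0909, 0.0909, 0.0909, 0.0909, 0.0909, 0.0909, 0.0909, 0.0909, 0.0909, 0.0909, 0.0909, 0.0000]  mean=0.1300  Neff=11.0002  idx=[0, 1, 2, 3, 4, 5, 6, 7, 8, 9, 10, 10]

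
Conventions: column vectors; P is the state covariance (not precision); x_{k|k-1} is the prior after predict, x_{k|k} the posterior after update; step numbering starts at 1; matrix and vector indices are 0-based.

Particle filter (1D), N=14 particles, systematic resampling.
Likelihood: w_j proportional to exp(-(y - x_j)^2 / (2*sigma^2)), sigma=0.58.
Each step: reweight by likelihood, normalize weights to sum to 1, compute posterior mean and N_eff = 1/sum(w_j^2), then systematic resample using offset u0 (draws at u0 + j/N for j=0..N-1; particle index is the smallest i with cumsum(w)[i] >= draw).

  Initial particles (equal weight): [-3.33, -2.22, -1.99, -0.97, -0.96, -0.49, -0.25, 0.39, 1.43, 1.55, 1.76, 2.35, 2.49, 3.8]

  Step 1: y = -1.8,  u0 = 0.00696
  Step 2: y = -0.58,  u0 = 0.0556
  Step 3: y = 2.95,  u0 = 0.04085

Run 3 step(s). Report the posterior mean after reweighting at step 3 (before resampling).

post_mean = -0.9643

step 1: w=[0.0120, 0.3000, 0.3696, 0.1401, 0.1366, 0.0304, 0.0110, 0.0003, 0.0000, 0.0000, 0.0000, 0.0000, 0.0000, 0.0000]  mean=-1.7261  Neff=3.7585  idx=[0, 1, 1, 1, 1, 2, 2, 2, 2, 2, 3, 3, 4, 4]
step 2: w=[0.0000, 0.0052, 0.0052, 0.0052, 0.0052, 0.0147, 0.0147, 0.0147, 0.0147, 0.0147, 0.2251, 0.2251, 0.2277, 0.2277]  mean=-1.0663  Neff=4.8473  idx=[7, 10, 10, 10, 11, 11, 11, 12, 12, 12, 12, 13, 13, 13]
step 3: w=[0.0000, 0.0721, 0.0721, 0.0721, 0.0721, 0.0721, 0.0721, 0.0810, 0.0810, 0.0810, 0.0810, 0.0810, 0.0810, 0.0810]  mean=-0.9643  Neff=12.9569  idx=[1, 2, 3, 4, 5, 6, 7, 8, 9, 10, 10, 11, 12, 13]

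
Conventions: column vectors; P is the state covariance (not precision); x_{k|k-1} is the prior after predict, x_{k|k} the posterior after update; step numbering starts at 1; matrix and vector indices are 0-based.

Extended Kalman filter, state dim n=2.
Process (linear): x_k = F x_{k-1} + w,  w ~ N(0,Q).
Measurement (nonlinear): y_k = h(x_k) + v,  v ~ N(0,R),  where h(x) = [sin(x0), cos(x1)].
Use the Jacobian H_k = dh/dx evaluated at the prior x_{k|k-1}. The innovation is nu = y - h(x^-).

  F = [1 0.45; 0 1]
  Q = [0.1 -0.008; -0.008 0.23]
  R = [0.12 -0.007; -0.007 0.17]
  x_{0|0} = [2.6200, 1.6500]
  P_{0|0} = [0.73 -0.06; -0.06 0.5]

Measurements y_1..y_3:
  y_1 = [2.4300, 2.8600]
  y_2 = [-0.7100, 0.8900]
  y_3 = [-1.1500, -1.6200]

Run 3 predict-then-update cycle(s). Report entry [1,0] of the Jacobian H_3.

step 1: x^-=[3.3625, 1.6500]  P^-=[0.8772 0.1570; 0.1570 0.7300]  H_jac=[-0.9757 0.0000; 0.0000 -0.9969]  S=[0.9551 0.1457; 0.1457 0.8954]  K=[-0.8916 -0.0297; -0.0373 -0.8066]  nu=[2.6491, 2.9391]  x^+=[0.9132, -0.8197]  P^+=[0.1094 -0.0012; -0.0012 0.1373]
step 2: x^-=[0.5444, -0.8197]  P^-=[0.2362 0.0526; 0.0526 0.3673]  H_jac=[0.8554 0.0000; 0.0000 0.7309]  S=[0.2928 0.0259; 0.0259 0.3662]  K=[0.6849 0.0566; 0.0894 0.7267]  nu=[-1.2279, 0.2075]  x^+=[-0.2849, -0.7786]  P^+=[0.0956 0.0066; 0.0066 0.1682]
step 3: x^-=[-0.6353, -0.7786]  P^-=[0.2356 0.0743; 0.0743 0.3982]  H_jac=[0.8049 0.0000; 0.0000 0.7023]  S=[0.2726 0.0350; 0.0350 0.3664]  K=[0.6857 0.0769; 0.1228 0.7515]  nu=[-0.5566, -2.3319]  x^+=[-1.1962, -2.5994]  P^+=[0.1016 0.0118; 0.0118 0.1807]

H_jac[1,0] = 0.0000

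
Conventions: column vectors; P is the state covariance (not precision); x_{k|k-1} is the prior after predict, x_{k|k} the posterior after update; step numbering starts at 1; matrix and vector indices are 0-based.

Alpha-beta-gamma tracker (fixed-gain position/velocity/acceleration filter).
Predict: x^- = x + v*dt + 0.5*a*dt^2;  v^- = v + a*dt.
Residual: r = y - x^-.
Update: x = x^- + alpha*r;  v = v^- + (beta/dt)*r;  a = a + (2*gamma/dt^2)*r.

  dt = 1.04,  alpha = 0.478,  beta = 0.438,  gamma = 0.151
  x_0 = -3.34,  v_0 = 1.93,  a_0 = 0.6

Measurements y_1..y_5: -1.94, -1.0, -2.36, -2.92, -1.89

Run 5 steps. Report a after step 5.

step 1: x_pred=-1.0083  r=-0.9317  x^+=-1.4537  v^+=2.1616  a^+=0.3399
step 2: x_pred=0.9782  r=-1.9782  x^+=0.0326  v^+=1.6819  a^+=-0.2125
step 3: x_pred=1.6669  r=-4.0269  x^+=-0.2579  v^+=-0.2350  a^+=-1.3369
step 4: x_pred=-1.2253  r=-1.6947  x^+=-2.0354  v^+=-2.3391  a^+=-1.8101
step 5: x_pred=-5.4469  r=3.5569  x^+=-3.7467  v^+=-2.7235  a^+=-0.8169

a_post = -0.8169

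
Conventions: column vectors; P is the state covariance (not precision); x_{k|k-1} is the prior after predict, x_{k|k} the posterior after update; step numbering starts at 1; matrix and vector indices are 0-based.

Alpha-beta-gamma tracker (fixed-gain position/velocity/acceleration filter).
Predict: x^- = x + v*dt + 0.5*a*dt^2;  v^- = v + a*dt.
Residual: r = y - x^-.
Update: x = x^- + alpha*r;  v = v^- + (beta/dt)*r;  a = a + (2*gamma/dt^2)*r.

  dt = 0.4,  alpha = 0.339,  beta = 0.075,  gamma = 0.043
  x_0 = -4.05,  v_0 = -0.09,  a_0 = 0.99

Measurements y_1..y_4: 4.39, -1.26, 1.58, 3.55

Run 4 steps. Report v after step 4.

v_post = 7.5845

step 1: x_pred=-4.0068  r=8.3968  x^+=-1.1603  v^+=1.8804  a^+=5.5033
step 2: x_pred=0.0321  r=-1.2921  x^+=-0.4059  v^+=3.8394  a^+=4.8088
step 3: x_pred=1.5146  r=0.0654  x^+=1.5368  v^+=5.7752  a^+=4.8439
step 4: x_pred=4.2344  r=-0.6844  x^+=4.0024  v^+=7.5845  a^+=4.4761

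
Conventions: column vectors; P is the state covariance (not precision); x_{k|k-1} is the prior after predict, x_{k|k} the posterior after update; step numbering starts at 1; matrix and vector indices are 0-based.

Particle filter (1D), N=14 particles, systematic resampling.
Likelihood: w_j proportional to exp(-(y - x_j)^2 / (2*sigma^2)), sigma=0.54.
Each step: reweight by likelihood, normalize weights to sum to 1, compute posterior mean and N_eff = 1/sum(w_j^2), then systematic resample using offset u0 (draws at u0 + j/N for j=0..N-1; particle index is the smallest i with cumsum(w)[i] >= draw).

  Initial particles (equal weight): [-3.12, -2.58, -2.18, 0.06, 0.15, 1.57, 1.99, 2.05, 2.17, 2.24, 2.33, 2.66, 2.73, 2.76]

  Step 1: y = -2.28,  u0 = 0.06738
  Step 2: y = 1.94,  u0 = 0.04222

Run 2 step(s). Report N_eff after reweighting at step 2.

N_eff = 7.0267

step 1: w=[0.1395, 0.4008, 0.4597, 0.0000, 0.0000, 0.0000, 0.0000, 0.0000, 0.0000, 0.0000, 0.0000, 0.0000, 0.0000, 0.0000]  mean=-2.4713  Neff=2.5550  idx=[0, 0, 1, 1, 1, 1, 1, 2, 2, 2, 2, 2, 2, 2]
step 2: w=[0.0000, 0.0000, 0.0004, 0.0004, 0.0004, 0.0004, 0.0004, 0.1426, 0.1426, 0.1426, 0.1426, 0.1426, 0.1426, 0.1426]  mean=-2.1808  Neff=7.0267  idx=[7, 7, 8, 8, 9, 9, 10, 10, 11, 11, 12, 12, 13, 13]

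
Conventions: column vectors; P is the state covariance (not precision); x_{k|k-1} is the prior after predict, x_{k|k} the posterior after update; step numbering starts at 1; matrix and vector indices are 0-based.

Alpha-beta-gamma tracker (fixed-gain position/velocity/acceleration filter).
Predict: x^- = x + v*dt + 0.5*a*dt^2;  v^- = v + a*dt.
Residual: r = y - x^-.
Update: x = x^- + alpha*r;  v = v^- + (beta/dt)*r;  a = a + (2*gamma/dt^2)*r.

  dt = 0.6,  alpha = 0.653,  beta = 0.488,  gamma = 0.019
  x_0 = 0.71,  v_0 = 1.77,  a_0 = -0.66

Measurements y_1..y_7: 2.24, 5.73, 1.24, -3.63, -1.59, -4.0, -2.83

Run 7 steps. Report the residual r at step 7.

resid = 3.9575

step 1: x_pred=1.6532  r=0.5868  x^+=2.0364  v^+=1.8513  a^+=-0.5981
step 2: x_pred=3.0395  r=2.6905  x^+=4.7964  v^+=3.6807  a^+=-0.3141
step 3: x_pred=6.9483  r=-5.7083  x^+=3.2208  v^+=-1.1505  a^+=-0.9166
step 4: x_pred=2.3655  r=-5.9955  x^+=-1.5496  v^+=-6.5768  a^+=-1.5495
step 5: x_pred=-5.7745  r=4.1845  x^+=-3.0420  v^+=-4.1030  a^+=-1.1078
step 6: x_pred=-5.7032  r=1.7032  x^+=-4.5910  v^+=-3.3824  a^+=-0.9280
step 7: x_pred=-6.7875  r=3.9575  x^+=-4.2033  v^+=-0.7204  a^+=-0.5102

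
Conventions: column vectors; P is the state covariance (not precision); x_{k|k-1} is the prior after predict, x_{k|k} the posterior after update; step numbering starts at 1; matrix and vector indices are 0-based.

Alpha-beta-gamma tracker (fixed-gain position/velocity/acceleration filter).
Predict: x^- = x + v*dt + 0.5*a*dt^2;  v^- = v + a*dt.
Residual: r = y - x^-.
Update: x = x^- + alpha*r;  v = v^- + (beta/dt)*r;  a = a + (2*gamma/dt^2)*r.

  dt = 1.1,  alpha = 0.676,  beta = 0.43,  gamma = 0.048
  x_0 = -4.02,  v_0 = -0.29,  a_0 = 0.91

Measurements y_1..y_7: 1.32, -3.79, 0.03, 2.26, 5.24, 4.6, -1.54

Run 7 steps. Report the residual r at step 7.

resid = -10.0297

step 1: x_pred=-3.7884  r=5.1084  x^+=-0.3351  v^+=2.7079  a^+=1.3153
step 2: x_pred=3.4394  r=-7.2294  x^+=-1.4477  v^+=1.3287  a^+=0.7417
step 3: x_pred=0.4627  r=-0.4327  x^+=0.1702  v^+=1.9755  a^+=0.7074
step 4: x_pred=2.7712  r=-0.5112  x^+=2.4256  v^+=2.5538  a^+=0.6668
step 5: x_pred=5.6383  r=-0.3983  x^+=5.3690  v^+=3.1316  a^+=0.6352
step 6: x_pred=9.1982  r=-4.5982  x^+=6.0898  v^+=2.0329  a^+=0.2704
step 7: x_pred=8.4897  r=-10.0297  x^+=1.7096  v^+=-1.5903  a^+=-0.5253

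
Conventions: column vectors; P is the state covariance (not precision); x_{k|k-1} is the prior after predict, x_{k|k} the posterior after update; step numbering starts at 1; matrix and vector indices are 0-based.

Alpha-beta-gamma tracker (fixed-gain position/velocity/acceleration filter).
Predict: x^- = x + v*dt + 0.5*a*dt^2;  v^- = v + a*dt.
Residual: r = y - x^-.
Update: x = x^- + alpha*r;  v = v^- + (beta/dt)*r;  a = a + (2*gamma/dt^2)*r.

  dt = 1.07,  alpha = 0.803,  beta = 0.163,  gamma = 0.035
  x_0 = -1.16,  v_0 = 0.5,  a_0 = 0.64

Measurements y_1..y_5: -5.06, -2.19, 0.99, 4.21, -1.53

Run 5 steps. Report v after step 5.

v_post = 1.9601

step 1: x_pred=-0.2586  r=-4.8014  x^+=-4.1141  v^+=0.4534  a^+=0.3464
step 2: x_pred=-3.4307  r=1.2407  x^+=-2.4344  v^+=1.0131  a^+=0.4223
step 3: x_pred=-1.1087  r=2.0987  x^+=0.5766  v^+=1.7846  a^+=0.5506
step 4: x_pred=2.8013  r=1.4087  x^+=3.9325  v^+=2.5884  a^+=0.6367
step 5: x_pred=7.0666  r=-8.5966  x^+=0.1635  v^+=1.9601  a^+=0.1111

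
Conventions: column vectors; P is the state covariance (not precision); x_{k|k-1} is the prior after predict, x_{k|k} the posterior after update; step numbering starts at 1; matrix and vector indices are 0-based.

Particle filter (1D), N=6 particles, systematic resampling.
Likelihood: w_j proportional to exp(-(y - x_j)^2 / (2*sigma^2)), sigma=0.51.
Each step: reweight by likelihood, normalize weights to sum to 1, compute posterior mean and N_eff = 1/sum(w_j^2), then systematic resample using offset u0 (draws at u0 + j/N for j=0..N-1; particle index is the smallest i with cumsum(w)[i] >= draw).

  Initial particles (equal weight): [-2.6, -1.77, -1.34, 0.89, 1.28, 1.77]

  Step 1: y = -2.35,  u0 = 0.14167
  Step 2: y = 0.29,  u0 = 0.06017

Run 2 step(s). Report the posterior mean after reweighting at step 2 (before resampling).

post_mean = -1.3773

step 1: w=[0.5716, 0.3376, 0.0907, 0.0000, 0.0000, 0.0000]  mean=-2.2055  Neff=2.2271  idx=[0, 0, 0, 1, 1, 2]
step 2: w=[0.0000, 0.0000, 0.0000, 0.0433, 0.0433, 0.9134]  mean=-1.3773  Neff=1.1931  idx=[4, 5, 5, 5, 5, 5]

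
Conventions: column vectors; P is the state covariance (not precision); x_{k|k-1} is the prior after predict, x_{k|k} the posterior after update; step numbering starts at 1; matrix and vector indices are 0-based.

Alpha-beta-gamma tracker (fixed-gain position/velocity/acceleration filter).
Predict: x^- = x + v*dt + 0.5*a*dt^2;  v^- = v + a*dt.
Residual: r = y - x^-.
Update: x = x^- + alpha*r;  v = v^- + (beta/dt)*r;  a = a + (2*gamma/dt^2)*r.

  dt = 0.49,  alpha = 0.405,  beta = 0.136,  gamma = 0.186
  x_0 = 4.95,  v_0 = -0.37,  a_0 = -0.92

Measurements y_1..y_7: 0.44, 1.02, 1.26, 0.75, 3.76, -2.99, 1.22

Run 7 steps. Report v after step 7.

v_post = 16.0601

step 1: x_pred=4.6583  r=-4.2183  x^+=2.9499  v^+=-1.9916  a^+=-7.4556
step 2: x_pred=1.0789  r=-0.0589  x^+=1.0551  v^+=-5.6612  a^+=-7.5469
step 3: x_pred=-2.6249  r=3.8849  x^+=-1.0515  v^+=-8.2809  a^+=-1.5278
step 4: x_pred=-5.2926  r=6.0426  x^+=-2.8453  v^+=-7.3524  a^+=7.8343
step 5: x_pred=-5.5075  r=9.2675  x^+=-1.7542  v^+=-0.9414  a^+=22.1929
step 6: x_pred=0.4488  r=-3.4388  x^+=-0.9439  v^+=8.9787  a^+=16.8650
step 7: x_pred=5.4803  r=-4.2603  x^+=3.7549  v^+=16.0601  a^+=10.2643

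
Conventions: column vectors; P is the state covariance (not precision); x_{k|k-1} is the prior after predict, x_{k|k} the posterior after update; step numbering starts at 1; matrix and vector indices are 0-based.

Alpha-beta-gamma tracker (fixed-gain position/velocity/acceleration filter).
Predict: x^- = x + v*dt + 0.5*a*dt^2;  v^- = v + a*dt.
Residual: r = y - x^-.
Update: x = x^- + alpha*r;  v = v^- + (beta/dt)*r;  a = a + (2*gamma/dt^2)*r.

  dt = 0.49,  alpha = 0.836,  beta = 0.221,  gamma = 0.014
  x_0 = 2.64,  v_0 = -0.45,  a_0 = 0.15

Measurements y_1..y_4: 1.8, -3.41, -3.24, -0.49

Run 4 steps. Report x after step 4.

x_post = -1.1929

step 1: x_pred=2.4375  r=-0.6375  x^+=1.9046  v^+=-0.6640  a^+=0.0757
step 2: x_pred=1.5883  r=-4.9983  x^+=-2.5903  v^+=-2.8813  a^+=-0.5072
step 3: x_pred=-4.0630  r=0.8230  x^+=-3.3750  v^+=-2.7586  a^+=-0.4113
step 4: x_pred=-4.7761  r=4.2861  x^+=-1.1929  v^+=-1.0270  a^+=0.0886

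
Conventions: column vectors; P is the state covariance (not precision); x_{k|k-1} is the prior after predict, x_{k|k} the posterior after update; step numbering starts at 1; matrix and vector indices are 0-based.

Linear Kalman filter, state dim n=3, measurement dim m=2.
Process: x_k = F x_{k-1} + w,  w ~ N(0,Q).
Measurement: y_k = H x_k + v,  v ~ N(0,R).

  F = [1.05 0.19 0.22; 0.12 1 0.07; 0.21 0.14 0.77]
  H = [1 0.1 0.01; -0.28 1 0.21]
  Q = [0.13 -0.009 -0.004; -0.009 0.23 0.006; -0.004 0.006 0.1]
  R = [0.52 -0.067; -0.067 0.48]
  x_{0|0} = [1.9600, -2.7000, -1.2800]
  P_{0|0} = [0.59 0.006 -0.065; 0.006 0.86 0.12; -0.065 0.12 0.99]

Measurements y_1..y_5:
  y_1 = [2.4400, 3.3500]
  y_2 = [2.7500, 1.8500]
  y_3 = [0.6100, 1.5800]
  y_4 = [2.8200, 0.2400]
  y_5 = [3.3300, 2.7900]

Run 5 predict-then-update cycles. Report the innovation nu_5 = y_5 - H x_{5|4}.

innov = [-0.1355, 1.4527]

step 1: x^-=[1.2634, -2.5544, -0.9520]  P^-=[0.8418 0.2719 0.2835; 0.2719 1.1205 0.2826; 0.2835 0.2826 0.7350]  S=[1.4337 0.1427; 0.1427 1.6320]  K=[0.6076 0.0055; 0.2043 0.6584; 0.2025 0.2014]  nu=[1.4416, 6.4581]  x^+=[2.1750, 1.9923, 0.6406]  P^+=[0.3116 0.0308 0.0876; 0.0308 0.3148 -0.0180; 0.0876 -0.0180 0.5984]
step 2: x^-=[2.8033, 2.2981, 1.2290]  P^-=[0.5651 0.1369 0.2519; 0.1369 0.5585 0.0925; 0.2519 0.0925 0.5010]  S=[1.1234 0.0198; 0.0198 1.0375]  K=[0.5171 0.0205; 0.1633 0.5170; 0.2349 0.1181]  nu=[-0.2954, 0.0787]  x^+=[2.6521, 2.2906, 1.1689]  P^+=[0.2639 0.0256 0.1117; 0.0256 0.2479 -0.0167; 0.1117 -0.0167 0.4234]
step 3: x^-=[3.4771, 2.6907, 1.7777]  P^-=[0.5108 0.1126 0.2298; 0.1126 0.4895 0.0749; 0.2298 0.0749 0.4016]  S=[1.0630 -0.0008; -0.0008 0.9686]  K=[0.4933 0.0189; 0.1531 0.4892; 0.2271 0.0982]  nu=[-3.1540, -0.5104]  x^+=[1.9117, 1.9582, 1.0114]  P^+=[0.2518 0.0236 0.1090; 0.0236 0.2329 -0.0084; 0.1090 -0.0084 0.3375]
step 4: x^-=[2.6019, 2.2584, 1.4544]  P^-=[0.4914 0.1064 0.2109; 0.1064 0.4745 0.0736; 0.2109 0.0736 0.3506]  S=[1.0418 -0.0070; -0.0070 0.9550]  K=[0.4840 0.0173; 0.1516 0.4830; 0.2135 0.0939]  nu=[-0.0222, -1.5953]  x^+=[2.5635, 1.4845, 1.2999]  P^+=[0.2472 0.0236 0.1021; 0.0236 0.2288 -0.0026; 0.1021 -0.0026 0.2949]
step 5: x^-=[3.2597, 1.8832, 1.7471]  P^-=[0.4814 0.1051 0.1977; 0.1051 0.4709 0.0744; 0.1977 0.0744 0.3241]  S=[1.0312 -0.0086; -0.0086 0.9520]  K=[0.4790 0.0168; 0.1523 0.4815; 0.2029 0.0933]  nu=[-0.1355, 1.4527]  x^+=[3.2192, 2.5619, 1.8552]  P^+=[0.2446 0.0242 0.0964; 0.0242 0.2275 0.0007; 0.0964 0.0007 0.2737]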